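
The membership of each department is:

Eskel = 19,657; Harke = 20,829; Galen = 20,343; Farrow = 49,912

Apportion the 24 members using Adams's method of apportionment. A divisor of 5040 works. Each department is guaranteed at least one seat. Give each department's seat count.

Eskel 4, Harke 5, Galen 5, Farrow 10

With modified divisor 5040: modified quotas Eskel 3.900, Harke 4.133, Galen 4.036, Farrow 9.903.
Rounding up: Eskel 4, Harke 5, Galen 5, Farrow 10 (total 24).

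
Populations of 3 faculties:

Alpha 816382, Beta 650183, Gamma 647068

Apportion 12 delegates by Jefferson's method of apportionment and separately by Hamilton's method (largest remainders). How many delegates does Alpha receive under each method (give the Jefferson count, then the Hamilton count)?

5 and 4

Jefferson: Alpha 5, Beta 4, Gamma 3.
Hamilton: Alpha 4, Beta 4, Gamma 4.
Alpha gets 5 under Jefferson and 4 under Hamilton.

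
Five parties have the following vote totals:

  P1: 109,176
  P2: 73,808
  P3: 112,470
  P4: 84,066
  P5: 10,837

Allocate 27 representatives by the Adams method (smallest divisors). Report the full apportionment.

Standard divisor 390357/27 ≈ 14457.667; standard quotas: P1 7.551, P2 5.105, P3 7.779, P4 5.815, P5 0.750.
Rounding up gives 8, 6, 8, 6, 1 = 29 seats, so the divisor must be adjusted.
With modified divisor 15800: modified quotas P1 6.910, P2 4.671, P3 7.118, P4 5.321, P5 0.686.
Rounding up: P1 7, P2 5, P3 8, P4 6, P5 1 (total 27).

P1 7, P2 5, P3 8, P4 6, P5 1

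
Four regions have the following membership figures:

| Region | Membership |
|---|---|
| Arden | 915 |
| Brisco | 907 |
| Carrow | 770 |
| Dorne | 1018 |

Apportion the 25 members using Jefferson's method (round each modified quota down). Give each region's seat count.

Standard divisor 3610/25 ≈ 144.4; standard quotas: Arden 6.337, Brisco 6.281, Carrow 5.332, Dorne 7.050.
Rounding down gives 6, 6, 5, 7 = 24 seats, so the divisor must be adjusted.
With modified divisor 130: modified quotas Arden 7.038, Brisco 6.977, Carrow 5.923, Dorne 7.831.
Rounding down: Arden 7, Brisco 6, Carrow 5, Dorne 7 (total 25).

Arden 7, Brisco 6, Carrow 5, Dorne 7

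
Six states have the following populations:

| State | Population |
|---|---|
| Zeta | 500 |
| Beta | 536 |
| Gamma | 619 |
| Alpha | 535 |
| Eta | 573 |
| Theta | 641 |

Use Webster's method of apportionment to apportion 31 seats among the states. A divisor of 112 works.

With modified divisor 112: modified quotas Zeta 4.464, Beta 4.786, Gamma 5.527, Alpha 4.777, Eta 5.116, Theta 5.723.
Rounding to the nearest integer: Zeta 4, Beta 5, Gamma 6, Alpha 5, Eta 5, Theta 6 (total 31).

Zeta=4, Beta=5, Gamma=6, Alpha=5, Eta=5, Theta=6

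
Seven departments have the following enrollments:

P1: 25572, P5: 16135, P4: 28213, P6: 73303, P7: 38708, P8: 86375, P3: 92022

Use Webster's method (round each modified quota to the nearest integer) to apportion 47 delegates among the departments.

P1 3, P5 2, P4 4, P6 10, P7 5, P8 11, P3 12

Standard divisor 360328/47 ≈ 7666.553; standard quotas: P1 3.336, P5 2.105, P4 3.680, P6 9.561, P7 5.049, P8 11.266, P3 12.003.
Rounding to the nearest integer gives P1 3, P5 2, P4 4, P6 10, P7 5, P8 11, P3 12 — total 47, matching the house size, so no adjustment is needed.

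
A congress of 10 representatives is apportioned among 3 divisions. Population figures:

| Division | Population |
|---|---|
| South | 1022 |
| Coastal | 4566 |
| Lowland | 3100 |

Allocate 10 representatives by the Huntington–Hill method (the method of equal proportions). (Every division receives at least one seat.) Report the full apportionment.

South 1; Coastal 5; Lowland 4

With divisor 864: modified quotas South 1.183, Coastal 5.285, Lowland 3.588.
Geometric-mean thresholds: South √(1·2)=1.414, Coastal √(5·6)=5.477, Lowland √(3·4)=3.464.
Each quota rounded against its threshold gives South 1, Coastal 5, Lowland 4 (total 10).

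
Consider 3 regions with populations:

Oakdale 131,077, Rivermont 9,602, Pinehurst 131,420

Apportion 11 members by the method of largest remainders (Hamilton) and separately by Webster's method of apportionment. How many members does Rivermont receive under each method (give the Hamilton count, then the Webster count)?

Hamilton: Oakdale 5, Rivermont 1, Pinehurst 5.
Webster: Oakdale 5, Rivermont 0, Pinehurst 6.
Rivermont gets 1 under Hamilton and 0 under Webster.

1 and 0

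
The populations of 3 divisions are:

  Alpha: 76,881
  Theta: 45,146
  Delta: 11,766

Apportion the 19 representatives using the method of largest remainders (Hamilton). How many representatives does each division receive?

Alpha=11, Theta=6, Delta=2

Total 133793; standard divisor 133793/19 ≈ 7041.737.
Standard quotas: Alpha 10.9179, Theta 6.4112, Delta 1.6709.
Lower quotas: Alpha 10, Theta 6, Delta 1 (sum 17, leaving 2 seats).
Remainders in descending order: Alpha 0.9179, Delta 0.6709, Theta 0.4112.
Largest remainders: Alpha, Delta receive the extra seats.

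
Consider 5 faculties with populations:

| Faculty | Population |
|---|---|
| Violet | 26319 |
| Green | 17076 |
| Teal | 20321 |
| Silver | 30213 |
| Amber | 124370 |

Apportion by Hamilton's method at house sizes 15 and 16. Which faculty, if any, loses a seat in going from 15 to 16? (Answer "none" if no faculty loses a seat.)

At 15 seats: Violet 2, Green 1, Teal 1, Silver 2, Amber 9.
At 16 seats: Violet 2, Green 1, Teal 2, Silver 2, Amber 9.
No faculty's allocation decreased.

none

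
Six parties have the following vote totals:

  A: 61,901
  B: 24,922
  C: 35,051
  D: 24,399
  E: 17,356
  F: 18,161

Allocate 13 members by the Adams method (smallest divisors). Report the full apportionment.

Standard divisor 181790/13 ≈ 13983.846; standard quotas: A 4.427, B 1.782, C 2.507, D 1.745, E 1.241, F 1.299.
Rounding up gives 5, 2, 3, 2, 2, 2 = 16 seats, so the divisor must be adjusted.
With modified divisor 17800: modified quotas A 3.478, B 1.400, C 1.969, D 1.371, E 0.975, F 1.020.
Rounding up: A 4, B 2, C 2, D 2, E 1, F 2 (total 13).

A: 4, B: 2, C: 2, D: 2, E: 1, F: 2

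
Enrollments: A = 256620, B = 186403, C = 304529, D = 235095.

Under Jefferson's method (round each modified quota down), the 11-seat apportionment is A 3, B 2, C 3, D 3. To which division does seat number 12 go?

C

Priority for the next seat is population ÷ (current seats + 1).
Priorities: A 64155.000, B 62134.333, C 76132.250, D 58773.750.
Highest priority: C.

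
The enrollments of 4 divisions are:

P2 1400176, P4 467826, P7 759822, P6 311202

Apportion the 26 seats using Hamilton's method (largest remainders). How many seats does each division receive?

Total 2939026; standard divisor 2939026/26 ≈ 113039.462.
Standard quotas: P2 12.3866, P4 4.1386, P7 6.7217, P6 2.7530.
Lower quotas: P2 12, P4 4, P7 6, P6 2 (sum 24, leaving 2 seats).
Remainders in descending order: P6 0.7530, P7 0.7217, P2 0.3866, P4 0.1386.
Largest remainders: P6, P7 receive the extra seats.

P2=12, P4=4, P7=7, P6=3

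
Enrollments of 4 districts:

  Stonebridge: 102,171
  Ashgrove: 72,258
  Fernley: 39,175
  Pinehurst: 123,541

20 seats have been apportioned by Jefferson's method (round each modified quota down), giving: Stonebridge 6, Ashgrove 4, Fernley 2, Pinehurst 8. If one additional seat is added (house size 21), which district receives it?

Priority for the next seat is population ÷ (current seats + 1).
Priorities: Stonebridge 14595.857, Ashgrove 14451.600, Fernley 13058.333, Pinehurst 13726.778.
Highest priority: Stonebridge.

Stonebridge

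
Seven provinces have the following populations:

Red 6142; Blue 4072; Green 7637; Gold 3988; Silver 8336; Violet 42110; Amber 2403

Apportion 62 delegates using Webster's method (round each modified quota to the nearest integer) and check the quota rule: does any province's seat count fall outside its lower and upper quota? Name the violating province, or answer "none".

Standard quotas: Red 5.099, Blue 3.380, Green 6.340, Gold 3.311, Silver 6.920, Violet 34.956, Amber 1.995.
Webster allocation: Red 5, Blue 3, Green 6, Gold 3, Silver 7, Violet 36, Amber 2.
Violet has quota 34.956 (lower 34, upper 35) but receives 36 — outside the quota interval.

Violet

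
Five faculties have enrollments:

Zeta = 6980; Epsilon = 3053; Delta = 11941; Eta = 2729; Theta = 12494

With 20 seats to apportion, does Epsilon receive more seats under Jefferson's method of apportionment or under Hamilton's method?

Hamilton

Jefferson: Zeta 4, Epsilon 1, Delta 7, Eta 1, Theta 7.
Hamilton: Zeta 4, Epsilon 2, Delta 6, Eta 1, Theta 7.
Epsilon gets 1 under Jefferson and 2 under Hamilton.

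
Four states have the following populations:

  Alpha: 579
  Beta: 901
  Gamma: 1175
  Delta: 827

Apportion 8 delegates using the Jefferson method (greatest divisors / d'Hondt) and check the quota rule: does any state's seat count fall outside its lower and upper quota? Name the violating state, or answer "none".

Standard quotas: Alpha 1.330, Beta 2.070, Gamma 2.700, Delta 1.900.
Jefferson allocation: Alpha 1, Beta 2, Gamma 3, Delta 2.
Every allocation lies between the lower and upper quota.

none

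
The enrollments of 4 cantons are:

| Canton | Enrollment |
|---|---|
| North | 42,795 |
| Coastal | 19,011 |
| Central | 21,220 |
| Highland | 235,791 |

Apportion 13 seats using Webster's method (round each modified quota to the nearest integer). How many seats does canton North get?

Standard divisor 318817/13 ≈ 24524.385; standard quotas: North 1.745, Coastal 0.775, Central 0.865, Highland 9.615.
Rounding to the nearest integer gives 2, 1, 1, 10 = 14 seats, so the divisor must be adjusted.
With modified divisor 26300: modified quotas North 1.627, Coastal 0.723, Central 0.807, Highland 8.965.
Rounding to the nearest integer: North 2, Coastal 1, Central 1, Highland 9 (total 13).
North receives 2.

2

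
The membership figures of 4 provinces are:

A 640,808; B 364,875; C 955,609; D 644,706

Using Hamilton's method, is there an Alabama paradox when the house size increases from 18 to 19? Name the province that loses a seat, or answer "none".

B

At 18 seats: A 4, B 3, C 7, D 4.
At 19 seats: A 5, B 2, C 7, D 5.
B drops from 3 to 2.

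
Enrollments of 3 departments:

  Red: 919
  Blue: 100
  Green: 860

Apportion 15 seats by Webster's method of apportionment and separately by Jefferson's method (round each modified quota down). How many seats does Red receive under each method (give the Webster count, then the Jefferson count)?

7 and 8

Webster: Red 7, Blue 1, Green 7.
Jefferson: Red 8, Blue 0, Green 7.
Red gets 7 under Webster and 8 under Jefferson.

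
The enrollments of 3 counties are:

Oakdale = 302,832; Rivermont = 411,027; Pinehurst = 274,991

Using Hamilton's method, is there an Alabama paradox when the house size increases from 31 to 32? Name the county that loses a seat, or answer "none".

none

At 31 seats: Oakdale 9, Rivermont 13, Pinehurst 9.
At 32 seats: Oakdale 10, Rivermont 13, Pinehurst 9.
No county's allocation decreased.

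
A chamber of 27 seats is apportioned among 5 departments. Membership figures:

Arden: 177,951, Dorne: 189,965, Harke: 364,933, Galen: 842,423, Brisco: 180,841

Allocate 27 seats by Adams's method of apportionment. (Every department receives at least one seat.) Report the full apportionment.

Standard divisor 1756113/27 ≈ 65041.222; standard quotas: Arden 2.736, Dorne 2.921, Harke 5.611, Galen 12.952, Brisco 2.780.
Rounding up gives 3, 3, 6, 13, 3 = 28 seats, so the divisor must be adjusted.
With modified divisor 71600: modified quotas Arden 2.485, Dorne 2.653, Harke 5.097, Galen 11.766, Brisco 2.526.
Rounding up: Arden 3, Dorne 3, Harke 6, Galen 12, Brisco 3 (total 27).

Arden: 3, Dorne: 3, Harke: 6, Galen: 12, Brisco: 3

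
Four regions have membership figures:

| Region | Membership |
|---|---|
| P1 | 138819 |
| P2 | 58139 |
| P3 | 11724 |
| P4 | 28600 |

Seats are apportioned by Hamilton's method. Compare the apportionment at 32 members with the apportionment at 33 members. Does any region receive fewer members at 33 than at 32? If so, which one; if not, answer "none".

none

At 32 seats: P1 19, P2 8, P3 1, P4 4.
At 33 seats: P1 19, P2 8, P3 2, P4 4.
No region's allocation decreased.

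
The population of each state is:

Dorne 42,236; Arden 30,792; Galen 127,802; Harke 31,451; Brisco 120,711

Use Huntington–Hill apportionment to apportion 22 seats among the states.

With divisor 16604: modified quotas Dorne 2.544, Arden 1.854, Galen 7.697, Harke 1.894, Brisco 7.270.
Geometric-mean thresholds: Dorne √(2·3)=2.449, Arden √(1·2)=1.414, Galen √(7·8)=7.483, Harke √(1·2)=1.414, Brisco √(7·8)=7.483.
Each quota rounded against its threshold gives Dorne 3, Arden 2, Galen 8, Harke 2, Brisco 7 (total 22).

Dorne=3; Arden=2; Galen=8; Harke=2; Brisco=7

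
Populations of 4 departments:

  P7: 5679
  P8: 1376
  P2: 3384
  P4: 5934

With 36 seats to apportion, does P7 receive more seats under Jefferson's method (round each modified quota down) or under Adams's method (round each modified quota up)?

Jefferson: P7 13, P8 3, P2 7, P4 13.
Adams: P7 12, P8 3, P2 8, P4 13.
P7 gets 13 under Jefferson and 12 under Adams.

Jefferson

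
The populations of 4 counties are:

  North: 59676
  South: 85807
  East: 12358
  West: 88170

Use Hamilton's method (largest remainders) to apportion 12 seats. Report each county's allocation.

The standard divisor is 246011/12 ≈ 20500.917.
Standard quotas: North 2.9109, South 4.1855, East 0.6028, West 4.3008.
Lower quotas: North 2, South 4, East 0, West 4 (sum 10, leaving 2 seats).
Remainders in descending order: North 0.9109, East 0.6028, West 0.3008, South 0.1855.
Largest remainders: North, East receive the extra seats.

North: 3, South: 4, East: 1, West: 4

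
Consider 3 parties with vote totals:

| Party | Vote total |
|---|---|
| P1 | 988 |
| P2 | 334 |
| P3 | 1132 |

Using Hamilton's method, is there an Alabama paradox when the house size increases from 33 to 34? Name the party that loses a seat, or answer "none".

P2

At 33 seats: P1 13, P2 5, P3 15.
At 34 seats: P1 14, P2 4, P3 16.
P2 drops from 5 to 4.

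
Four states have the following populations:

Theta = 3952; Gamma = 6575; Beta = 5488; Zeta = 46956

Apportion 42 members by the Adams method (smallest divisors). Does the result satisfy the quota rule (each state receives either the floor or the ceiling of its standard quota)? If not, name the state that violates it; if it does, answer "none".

Standard quotas: Theta 2.636, Gamma 4.385, Beta 3.660, Zeta 31.318.
Adams allocation: Theta 3, Gamma 5, Beta 4, Zeta 30.
Zeta has quota 31.318 (lower 31, upper 32) but receives 30 — outside the quota interval.

Zeta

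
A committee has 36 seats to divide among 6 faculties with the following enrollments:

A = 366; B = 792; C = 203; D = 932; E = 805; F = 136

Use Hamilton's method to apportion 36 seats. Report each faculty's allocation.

A 4, B 9, C 2, D 10, E 9, F 2

Total 3234; standard divisor 3234/36 ≈ 89.833.
Standard quotas: A 4.074, B 8.816, C 2.260, D 10.375, E 8.961, F 1.514.
Lower quotas: A 4, B 8, C 2, D 10, E 8, F 1 (sum 33, leaving 3 seats).
Remainders in descending order: E 0.961, B 0.816, F 0.514, D 0.375, C 0.260, A 0.074.
Largest remainders: E, B, F receive the extra seats.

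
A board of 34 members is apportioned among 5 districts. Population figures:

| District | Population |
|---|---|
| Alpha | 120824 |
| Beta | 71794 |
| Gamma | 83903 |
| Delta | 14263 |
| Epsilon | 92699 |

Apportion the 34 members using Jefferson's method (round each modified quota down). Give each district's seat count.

Standard divisor 383483/34 ≈ 11278.912; standard quotas: Alpha 10.712, Beta 6.365, Gamma 7.439, Delta 1.265, Epsilon 8.219.
Rounding down gives 10, 6, 7, 1, 8 = 32 seats, so the divisor must be adjusted.
With modified divisor 10400: modified quotas Alpha 11.618, Beta 6.903, Gamma 8.068, Delta 1.371, Epsilon 8.913.
Rounding down: Alpha 11, Beta 6, Gamma 8, Delta 1, Epsilon 8 (total 34).

Alpha 11; Beta 6; Gamma 8; Delta 1; Epsilon 8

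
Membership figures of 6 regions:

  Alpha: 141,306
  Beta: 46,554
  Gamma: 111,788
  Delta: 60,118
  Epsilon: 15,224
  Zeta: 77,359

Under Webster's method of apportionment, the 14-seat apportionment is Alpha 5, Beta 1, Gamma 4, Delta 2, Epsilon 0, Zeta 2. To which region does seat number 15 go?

Priority for the next seat is population ÷ (current seats + 0.5).
Priorities: Alpha 25692.000, Beta 31036.000, Gamma 24841.778, Delta 24047.200, Epsilon 30448.000, Zeta 30943.600.
Highest priority: Beta.

Beta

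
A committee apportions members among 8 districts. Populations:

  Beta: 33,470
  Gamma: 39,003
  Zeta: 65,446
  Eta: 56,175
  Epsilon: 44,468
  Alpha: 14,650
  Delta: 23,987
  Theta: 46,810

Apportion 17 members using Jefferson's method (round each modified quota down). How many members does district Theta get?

3

Standard divisor 324009/17 ≈ 19059.353; standard quotas: Beta 1.756, Gamma 2.046, Zeta 3.434, Eta 2.947, Epsilon 2.333, Alpha 0.769, Delta 1.259, Theta 2.456.
Rounding down gives 1, 2, 3, 2, 2, 0, 1, 2 = 13 seats, so the divisor must be adjusted.
With modified divisor 15200: modified quotas Beta 2.202, Gamma 2.566, Zeta 4.306, Eta 3.696, Epsilon 2.926, Alpha 0.964, Delta 1.578, Theta 3.080.
Rounding down: Beta 2, Gamma 2, Zeta 4, Eta 3, Epsilon 2, Alpha 0, Delta 1, Theta 3 (total 17).
Theta receives 3.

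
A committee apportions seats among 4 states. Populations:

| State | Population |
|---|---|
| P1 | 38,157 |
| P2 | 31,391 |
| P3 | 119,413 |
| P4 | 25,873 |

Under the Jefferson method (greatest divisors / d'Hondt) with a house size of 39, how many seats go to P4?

4

Standard divisor 214834/39 ≈ 5508.564; standard quotas: P1 6.927, P2 5.699, P3 21.678, P4 4.697.
Rounding down gives 6, 5, 21, 4 = 36 seats, so the divisor must be adjusted.
With modified divisor 5200: modified quotas P1 7.338, P2 6.037, P3 22.964, P4 4.976.
Rounding down: P1 7, P2 6, P3 22, P4 4 (total 39).
P4 receives 4.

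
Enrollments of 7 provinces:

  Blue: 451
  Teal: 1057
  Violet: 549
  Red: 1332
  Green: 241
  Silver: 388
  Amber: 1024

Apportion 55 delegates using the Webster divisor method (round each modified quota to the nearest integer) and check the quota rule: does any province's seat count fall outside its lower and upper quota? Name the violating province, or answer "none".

Standard quotas: Blue 4.920, Teal 11.530, Violet 5.989, Red 14.530, Green 2.629, Silver 4.232, Amber 11.170.
Webster allocation: Blue 5, Teal 12, Violet 6, Red 14, Green 3, Silver 4, Amber 11.
Every allocation lies between the lower and upper quota.

none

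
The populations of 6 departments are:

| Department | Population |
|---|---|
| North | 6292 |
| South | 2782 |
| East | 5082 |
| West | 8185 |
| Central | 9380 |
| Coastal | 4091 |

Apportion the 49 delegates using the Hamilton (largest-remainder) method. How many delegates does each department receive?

Standard divisor: 35812 ÷ 49 ≈ 730.857.
Standard quotas: North 8.6091, South 3.8065, East 6.9535, West 11.1992, Central 12.8342, Coastal 5.5975.
Lower quotas: North 8, South 3, East 6, West 11, Central 12, Coastal 5 (sum 45, leaving 4 seats).
Remainders in descending order: East 0.9535, Central 0.8342, South 0.8065, North 0.6091, Coastal 0.5975, West 0.1992.
The surplus seats go to East, Central, South, North.

North 9; South 4; East 7; West 11; Central 13; Coastal 5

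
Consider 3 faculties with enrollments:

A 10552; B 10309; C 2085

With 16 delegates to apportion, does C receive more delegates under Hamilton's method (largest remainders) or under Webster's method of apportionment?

Hamilton: A 7, B 7, C 2.
Webster: A 8, B 7, C 1.
C gets 2 under Hamilton and 1 under Webster.

Hamilton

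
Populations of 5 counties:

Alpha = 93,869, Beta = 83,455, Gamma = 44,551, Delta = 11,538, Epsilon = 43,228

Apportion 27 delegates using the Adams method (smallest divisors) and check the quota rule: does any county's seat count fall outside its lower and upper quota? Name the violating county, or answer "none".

Standard quotas: Alpha 9.162, Beta 8.145, Gamma 4.348, Delta 1.126, Epsilon 4.219.
Adams allocation: Alpha 9, Beta 8, Gamma 4, Delta 2, Epsilon 4.
Every allocation lies between the lower and upper quota.

none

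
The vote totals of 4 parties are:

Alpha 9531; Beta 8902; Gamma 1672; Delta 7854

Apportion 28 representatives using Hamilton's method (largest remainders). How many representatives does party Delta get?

8

Total 27959; standard divisor 27959/28 ≈ 998.536.
Standard quotas: Alpha 9.5450, Beta 8.9151, Gamma 1.6745, Delta 7.8655.
Lower quotas: Alpha 9, Beta 8, Gamma 1, Delta 7 (sum 25, leaving 3 seats).
Remainders in descending order: Beta 0.9151, Delta 0.8655, Gamma 0.6745, Alpha 0.5450.
Largest remainders: Beta, Delta, Gamma receive the extra seats.
Delta receives 8.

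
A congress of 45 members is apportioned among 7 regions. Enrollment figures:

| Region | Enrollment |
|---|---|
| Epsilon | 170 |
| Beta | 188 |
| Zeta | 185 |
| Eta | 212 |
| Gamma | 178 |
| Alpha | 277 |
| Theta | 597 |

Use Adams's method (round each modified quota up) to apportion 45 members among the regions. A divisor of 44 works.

Epsilon 4, Beta 5, Zeta 5, Eta 5, Gamma 5, Alpha 7, Theta 14

With modified divisor 44: modified quotas Epsilon 3.864, Beta 4.273, Zeta 4.205, Eta 4.818, Gamma 4.045, Alpha 6.295, Theta 13.568.
Rounding up: Epsilon 4, Beta 5, Zeta 5, Eta 5, Gamma 5, Alpha 7, Theta 14 (total 45).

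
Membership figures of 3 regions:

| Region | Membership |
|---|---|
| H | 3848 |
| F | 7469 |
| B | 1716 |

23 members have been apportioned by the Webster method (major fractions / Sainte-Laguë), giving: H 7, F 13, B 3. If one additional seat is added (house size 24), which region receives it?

Priority for the next seat is population ÷ (current seats + 0.5).
Priorities: H 513.067, F 553.259, B 490.286.
Highest priority: F.

F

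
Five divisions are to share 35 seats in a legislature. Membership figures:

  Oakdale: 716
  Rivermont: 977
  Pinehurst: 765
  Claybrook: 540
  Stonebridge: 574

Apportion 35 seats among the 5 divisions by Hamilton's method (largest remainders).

The standard divisor is 3572/35 ≈ 102.057.
Standard quotas: Oakdale 7.016, Rivermont 9.573, Pinehurst 7.496, Claybrook 5.291, Stonebridge 5.624.
Lower quotas: Oakdale 7, Rivermont 9, Pinehurst 7, Claybrook 5, Stonebridge 5 (sum 33, leaving 2 seats).
Remainders in descending order: Stonebridge 0.624, Rivermont 0.573, Pinehurst 0.496, Claybrook 0.291, Oakdale 0.016.
Largest remainders: Stonebridge, Rivermont receive the extra seats.

Oakdale=7; Rivermont=10; Pinehurst=7; Claybrook=5; Stonebridge=6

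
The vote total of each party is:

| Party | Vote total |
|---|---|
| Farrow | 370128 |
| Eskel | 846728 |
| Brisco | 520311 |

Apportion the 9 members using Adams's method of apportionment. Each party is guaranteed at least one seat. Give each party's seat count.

Farrow: 2; Eskel: 4; Brisco: 3

Standard divisor 1737167/9 ≈ 193018.556; standard quotas: Farrow 1.918, Eskel 4.387, Brisco 2.696.
Rounding up gives 2, 5, 3 = 10 seats, so the divisor must be adjusted.
With modified divisor 235900: modified quotas Farrow 1.569, Eskel 3.589, Brisco 2.206.
Rounding up: Farrow 2, Eskel 4, Brisco 3 (total 9).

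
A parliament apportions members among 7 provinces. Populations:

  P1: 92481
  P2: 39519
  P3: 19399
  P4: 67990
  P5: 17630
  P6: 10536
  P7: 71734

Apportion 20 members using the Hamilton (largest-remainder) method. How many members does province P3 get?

1

The standard divisor is 319289/20 ≈ 15964.45.
Standard quotas: P1 5.7929, P2 2.4754, P3 1.2151, P4 4.2588, P5 1.1043, P6 0.6600, P7 4.4934.
Lower quotas: P1 5, P2 2, P3 1, P4 4, P5 1, P6 0, P7 4 (sum 17, leaving 3 seats).
Remainders in descending order: P1 0.7929, P6 0.6600, P7 0.4934, P2 0.4754, P4 0.2588, P3 0.2151, P5 0.1043.
The surplus seats go to P1, P6, P7.
P3 receives 1.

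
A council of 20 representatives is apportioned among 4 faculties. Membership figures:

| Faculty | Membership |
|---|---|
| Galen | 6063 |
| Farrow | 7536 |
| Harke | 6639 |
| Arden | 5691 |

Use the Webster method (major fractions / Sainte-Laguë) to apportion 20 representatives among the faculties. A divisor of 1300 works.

Galen 5, Farrow 6, Harke 5, Arden 4

With modified divisor 1300: modified quotas Galen 4.664, Farrow 5.797, Harke 5.107, Arden 4.378.
Rounding to the nearest integer: Galen 5, Farrow 6, Harke 5, Arden 4 (total 20).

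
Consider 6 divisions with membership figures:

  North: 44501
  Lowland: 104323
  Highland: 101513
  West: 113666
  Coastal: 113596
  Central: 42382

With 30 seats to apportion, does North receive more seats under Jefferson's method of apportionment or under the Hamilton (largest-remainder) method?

Hamilton

Jefferson: North 2, Lowland 6, Highland 6, West 7, Coastal 7, Central 2.
Hamilton: North 3, Lowland 6, Highland 6, West 7, Coastal 6, Central 2.
North gets 2 under Jefferson and 3 under Hamilton.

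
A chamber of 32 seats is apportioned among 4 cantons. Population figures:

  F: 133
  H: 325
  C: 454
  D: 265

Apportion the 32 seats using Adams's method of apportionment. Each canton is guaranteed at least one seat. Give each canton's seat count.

F: 4; H: 9; C: 12; D: 7

Standard divisor 1177/32 ≈ 36.781; standard quotas: F 3.616, H 8.836, C 12.343, D 7.205.
Rounding up gives 4, 9, 13, 8 = 34 seats, so the divisor must be adjusted.
With modified divisor 40: modified quotas F 3.325, H 8.125, C 11.350, D 6.625.
Rounding up: F 4, H 9, C 12, D 7 (total 32).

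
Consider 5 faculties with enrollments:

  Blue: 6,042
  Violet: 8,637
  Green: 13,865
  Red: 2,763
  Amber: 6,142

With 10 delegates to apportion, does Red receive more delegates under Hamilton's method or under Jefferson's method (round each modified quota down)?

Hamilton: Blue 1, Violet 2, Green 4, Red 1, Amber 2.
Jefferson: Blue 2, Violet 2, Green 4, Red 0, Amber 2.
Red gets 1 under Hamilton and 0 under Jefferson.

Hamilton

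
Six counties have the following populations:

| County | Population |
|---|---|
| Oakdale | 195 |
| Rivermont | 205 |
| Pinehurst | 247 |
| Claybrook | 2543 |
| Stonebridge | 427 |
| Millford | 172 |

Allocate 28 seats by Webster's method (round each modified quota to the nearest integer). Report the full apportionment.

Standard divisor 3789/28 ≈ 135.321; standard quotas: Oakdale 1.441, Rivermont 1.515, Pinehurst 1.825, Claybrook 18.792, Stonebridge 3.155, Millford 1.271.
Rounding to the nearest integer gives Oakdale 1, Rivermont 2, Pinehurst 2, Claybrook 19, Stonebridge 3, Millford 1 — total 28, matching the house size, so no adjustment is needed.

Oakdale: 1, Rivermont: 2, Pinehurst: 2, Claybrook: 19, Stonebridge: 3, Millford: 1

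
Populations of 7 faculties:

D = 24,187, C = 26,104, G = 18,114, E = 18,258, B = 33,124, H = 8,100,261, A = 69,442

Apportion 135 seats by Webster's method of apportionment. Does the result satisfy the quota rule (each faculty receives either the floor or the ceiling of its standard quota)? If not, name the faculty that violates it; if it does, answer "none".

Standard quotas: D 0.394, C 0.425, G 0.295, E 0.297, B 0.539, H 131.918, A 1.131.
Webster allocation: D 0, C 0, G 0, E 0, B 1, H 133, A 1.
H has quota 131.918 (lower 131, upper 132) but receives 133 — outside the quota interval.

H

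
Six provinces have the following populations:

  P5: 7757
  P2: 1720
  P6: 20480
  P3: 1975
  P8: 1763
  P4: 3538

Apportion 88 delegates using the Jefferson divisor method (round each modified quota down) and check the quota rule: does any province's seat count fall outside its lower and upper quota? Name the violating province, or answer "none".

Standard quotas: P5 18.334, P2 4.065, P6 48.404, P3 4.668, P8 4.167, P4 8.362.
Jefferson allocation: P5 18, P2 4, P6 50, P3 4, P8 4, P4 8.
P6 has quota 48.404 (lower 48, upper 49) but receives 50 — outside the quota interval.

P6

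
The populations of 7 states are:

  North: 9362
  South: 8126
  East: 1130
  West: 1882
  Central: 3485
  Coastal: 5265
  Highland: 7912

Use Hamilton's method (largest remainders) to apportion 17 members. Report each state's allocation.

North: 4; South: 4; East: 0; West: 1; Central: 2; Coastal: 2; Highland: 4

The standard divisor is 37162/17 = 2186.
Standard quotas: North 4.2827, South 3.7173, East 0.5169, West 0.8609, Central 1.5942, Coastal 2.4085, Highland 3.6194.
Lower quotas: North 4, South 3, East 0, West 0, Central 1, Coastal 2, Highland 3 (sum 13, leaving 4 seats).
Remainders in descending order: West 0.8609, South 0.7173, Highland 0.6194, Central 0.5942, East 0.5169, Coastal 0.4085, North 0.2827.
The surplus seats go to West, South, Highland, Central.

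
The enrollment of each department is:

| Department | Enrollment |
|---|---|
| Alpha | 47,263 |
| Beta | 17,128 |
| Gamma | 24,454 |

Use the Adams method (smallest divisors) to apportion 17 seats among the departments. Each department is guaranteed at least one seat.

Standard divisor 88845/17 ≈ 5226.176; standard quotas: Alpha 9.044, Beta 3.277, Gamma 4.679.
Rounding up gives 10, 4, 5 = 19 seats, so the divisor must be adjusted.
With modified divisor 5800: modified quotas Alpha 8.149, Beta 2.953, Gamma 4.216.
Rounding up: Alpha 9, Beta 3, Gamma 5 (total 17).

Alpha 9, Beta 3, Gamma 5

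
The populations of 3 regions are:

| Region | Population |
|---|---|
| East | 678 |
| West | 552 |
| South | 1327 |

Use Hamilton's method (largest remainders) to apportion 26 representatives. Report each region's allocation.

Total 2557; standard divisor 2557/26 ≈ 98.346.
Standard quotas: East 6.894, West 5.613, South 13.493.
Lower quotas: East 6, West 5, South 13 (sum 24, leaving 2 seats).
Remainders in descending order: East 0.894, West 0.613, South 0.493.
Largest remainders: East, West receive the extra seats.

East 7, West 6, South 13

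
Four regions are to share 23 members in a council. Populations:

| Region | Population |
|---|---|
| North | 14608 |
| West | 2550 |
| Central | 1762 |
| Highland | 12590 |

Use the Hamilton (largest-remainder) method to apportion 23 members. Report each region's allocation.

North 11, West 2, Central 1, Highland 9

The standard divisor is 31510/23 = 1370.
Standard quotas: North 10.6628, West 1.8613, Central 1.2861, Highland 9.1898.
Lower quotas: North 10, West 1, Central 1, Highland 9 (sum 21, leaving 2 seats).
Remainders in descending order: West 0.8613, North 0.6628, Central 0.2861, Highland 0.1898.
The surplus seats go to West, North.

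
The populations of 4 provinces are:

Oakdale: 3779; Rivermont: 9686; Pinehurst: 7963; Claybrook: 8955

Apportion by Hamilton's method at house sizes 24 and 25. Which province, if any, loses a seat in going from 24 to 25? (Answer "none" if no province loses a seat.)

none

At 24 seats: Oakdale 3, Rivermont 8, Pinehurst 6, Claybrook 7.
At 25 seats: Oakdale 3, Rivermont 8, Pinehurst 7, Claybrook 7.
No province's allocation decreased.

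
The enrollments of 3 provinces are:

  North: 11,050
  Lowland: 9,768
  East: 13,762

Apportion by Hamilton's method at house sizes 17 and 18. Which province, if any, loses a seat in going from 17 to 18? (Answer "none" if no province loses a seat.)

At 17 seats: North 5, Lowland 5, East 7.
At 18 seats: North 6, Lowland 5, East 7.
No province's allocation decreased.

none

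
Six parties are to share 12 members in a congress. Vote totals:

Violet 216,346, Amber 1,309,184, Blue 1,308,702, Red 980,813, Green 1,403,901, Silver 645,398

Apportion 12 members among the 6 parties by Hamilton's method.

The standard divisor is 5864344/12 ≈ 488695.333.
Standard quotas: Violet 0.4427, Amber 2.6789, Blue 2.6780, Red 2.0070, Green 2.8728, Silver 1.3207.
Lower quotas: Violet 0, Amber 2, Blue 2, Red 2, Green 2, Silver 1 (sum 9, leaving 3 seats).
Remainders in descending order: Green 0.8728, Amber 0.6789, Blue 0.6780, Violet 0.4427, Silver 0.3207, Red 0.0070.
The surplus seats go to Green, Amber, Blue.

Violet 0, Amber 3, Blue 3, Red 2, Green 3, Silver 1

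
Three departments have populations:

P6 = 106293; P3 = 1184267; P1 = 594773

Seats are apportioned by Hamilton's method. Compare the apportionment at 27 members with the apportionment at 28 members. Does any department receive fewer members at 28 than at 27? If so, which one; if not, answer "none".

P6

At 27 seats: P6 2, P3 17, P1 8.
At 28 seats: P6 1, P3 18, P1 9.
P6 drops from 2 to 1.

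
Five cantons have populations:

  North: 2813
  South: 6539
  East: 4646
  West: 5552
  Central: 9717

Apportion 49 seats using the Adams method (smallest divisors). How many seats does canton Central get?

16

Standard divisor 29267/49 ≈ 597.286; standard quotas: North 4.710, South 10.948, East 7.779, West 9.295, Central 16.269.
Rounding up gives 5, 11, 8, 10, 17 = 51 seats, so the divisor must be adjusted.
With modified divisor 630: modified quotas North 4.465, South 10.379, East 7.375, West 8.813, Central 15.424.
Rounding up: North 5, South 11, East 8, West 9, Central 16 (total 49).
Central receives 16.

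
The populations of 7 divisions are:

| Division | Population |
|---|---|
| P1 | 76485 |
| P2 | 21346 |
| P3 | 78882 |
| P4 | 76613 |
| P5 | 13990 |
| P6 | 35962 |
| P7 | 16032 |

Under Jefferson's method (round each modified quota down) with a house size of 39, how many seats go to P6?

4

Standard divisor 319310/39 ≈ 8187.436; standard quotas: P1 9.342, P2 2.607, P3 9.635, P4 9.357, P5 1.709, P6 4.392, P7 1.958.
Rounding down gives 9, 2, 9, 9, 1, 4, 1 = 35 seats, so the divisor must be adjusted.
With modified divisor 7400: modified quotas P1 10.336, P2 2.885, P3 10.660, P4 10.353, P5 1.891, P6 4.860, P7 2.166.
Rounding down: P1 10, P2 2, P3 10, P4 10, P5 1, P6 4, P7 2 (total 39).
P6 receives 4.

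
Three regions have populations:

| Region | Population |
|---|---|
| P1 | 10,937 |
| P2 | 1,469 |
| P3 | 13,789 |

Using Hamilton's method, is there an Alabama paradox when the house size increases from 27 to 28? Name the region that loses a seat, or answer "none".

P2

At 27 seats: P1 11, P2 2, P3 14.
At 28 seats: P1 12, P2 1, P3 15.
P2 drops from 2 to 1.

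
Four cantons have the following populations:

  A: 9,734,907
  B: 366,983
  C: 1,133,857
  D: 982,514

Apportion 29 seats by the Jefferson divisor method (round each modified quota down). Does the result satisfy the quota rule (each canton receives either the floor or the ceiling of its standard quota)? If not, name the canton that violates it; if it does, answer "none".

Standard quotas: A 23.106, B 0.871, C 2.691, D 2.332.
Jefferson allocation: A 25, B 0, C 2, D 2.
A has quota 23.106 (lower 23, upper 24) but receives 25 — outside the quota interval.

A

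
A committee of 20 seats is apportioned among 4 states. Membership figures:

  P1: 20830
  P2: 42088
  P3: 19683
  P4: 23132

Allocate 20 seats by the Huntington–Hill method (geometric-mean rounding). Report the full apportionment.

With divisor 5398: modified quotas P1 3.859, P2 7.797, P3 3.646, P4 4.285.
Geometric-mean thresholds: P1 √(3·4)=3.464, P2 √(7·8)=7.483, P3 √(3·4)=3.464, P4 √(4·5)=4.472.
Each quota rounded against its threshold gives P1 4, P2 8, P3 4, P4 4 (total 20).

P1=4, P2=8, P3=4, P4=4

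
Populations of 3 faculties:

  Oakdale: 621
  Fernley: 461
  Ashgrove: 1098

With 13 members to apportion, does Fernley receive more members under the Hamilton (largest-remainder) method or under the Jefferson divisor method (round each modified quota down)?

Hamilton: Oakdale 4, Fernley 3, Ashgrove 6.
Jefferson: Oakdale 4, Fernley 2, Ashgrove 7.
Fernley gets 3 under Hamilton and 2 under Jefferson.

Hamilton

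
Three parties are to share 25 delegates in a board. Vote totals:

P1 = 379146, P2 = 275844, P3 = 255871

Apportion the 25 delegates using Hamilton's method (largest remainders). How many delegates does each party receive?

Standard divisor: 910861 ÷ 25 ≈ 36434.44.
Standard quotas: P1 10.4063, P2 7.5710, P3 7.0228.
Lower quotas: P1 10, P2 7, P3 7 (sum 24, leaving 1 seat).
Remainders in descending order: P2 0.5710, P1 0.4063, P3 0.0228.
Largest remainder: P2 receives the extra seat.

P1=10, P2=8, P3=7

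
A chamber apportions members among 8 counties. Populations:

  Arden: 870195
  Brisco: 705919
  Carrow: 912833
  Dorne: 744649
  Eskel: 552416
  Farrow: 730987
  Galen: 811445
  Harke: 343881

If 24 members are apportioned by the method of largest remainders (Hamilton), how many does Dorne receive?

Total 5672325; standard divisor 5672325/24 ≈ 236346.875.
Standard quotas: Arden 3.6819, Brisco 2.9868, Carrow 3.8623, Dorne 3.1507, Eskel 2.3373, Farrow 3.0929, Galen 3.4333, Harke 1.4550.
Lower quotas: Arden 3, Brisco 2, Carrow 3, Dorne 3, Eskel 2, Farrow 3, Galen 3, Harke 1 (sum 20, leaving 4 seats).
Remainders in descending order: Brisco 0.9868, Carrow 0.8623, Arden 0.6819, Harke 0.4550, Galen 0.4333, Eskel 0.3373, Dorne 0.1507, Farrow 0.0929.
Largest remainders: Brisco, Carrow, Arden, Harke receive the extra seats.
Dorne receives 3.

3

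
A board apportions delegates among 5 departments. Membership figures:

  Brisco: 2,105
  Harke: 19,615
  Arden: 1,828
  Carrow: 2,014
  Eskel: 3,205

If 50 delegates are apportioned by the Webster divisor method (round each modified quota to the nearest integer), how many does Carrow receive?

3

Standard divisor 28767/50 ≈ 575.34; standard quotas: Brisco 3.659, Harke 34.093, Arden 3.177, Carrow 3.501, Eskel 5.571.
Rounding to the nearest integer gives 4, 34, 3, 4, 6 = 51 seats, so the divisor must be adjusted.
With modified divisor 580: modified quotas Brisco 3.629, Harke 33.819, Arden 3.152, Carrow 3.472, Eskel 5.526.
Rounding to the nearest integer: Brisco 4, Harke 34, Arden 3, Carrow 3, Eskel 6 (total 50).
Carrow receives 3.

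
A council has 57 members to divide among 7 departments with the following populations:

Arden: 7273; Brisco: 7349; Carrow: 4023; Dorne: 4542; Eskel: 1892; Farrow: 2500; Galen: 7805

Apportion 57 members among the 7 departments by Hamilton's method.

Arden 12; Brisco 12; Carrow 6; Dorne 7; Eskel 3; Farrow 4; Galen 13

Standard divisor: 35384 ÷ 57 ≈ 620.772.
Standard quotas: Arden 11.7161, Brisco 11.8385, Carrow 6.4806, Dorne 7.3167, Eskel 3.0478, Farrow 4.0272, Galen 12.5731.
Lower quotas: Arden 11, Brisco 11, Carrow 6, Dorne 7, Eskel 3, Farrow 4, Galen 12 (sum 54, leaving 3 seats).
Remainders in descending order: Brisco 0.8385, Arden 0.7161, Galen 0.5731, Carrow 0.4806, Dorne 0.3167, Eskel 0.0478, Farrow 0.0272.
Largest remainders: Brisco, Arden, Galen receive the extra seats.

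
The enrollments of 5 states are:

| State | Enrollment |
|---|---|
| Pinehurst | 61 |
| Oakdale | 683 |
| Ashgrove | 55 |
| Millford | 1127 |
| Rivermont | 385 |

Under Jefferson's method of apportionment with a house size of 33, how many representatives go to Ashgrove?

Standard divisor 2311/33 ≈ 70.03; standard quotas: Pinehurst 0.871, Oakdale 9.753, Ashgrove 0.785, Millford 16.093, Rivermont 5.498.
Rounding down gives 0, 9, 0, 16, 5 = 30 seats, so the divisor must be adjusted.
With modified divisor 63: modified quotas Pinehurst 0.968, Oakdale 10.841, Ashgrove 0.873, Millford 17.889, Rivermont 6.111.
Rounding down: Pinehurst 0, Oakdale 10, Ashgrove 0, Millford 17, Rivermont 6 (total 33).
Ashgrove receives 0.

0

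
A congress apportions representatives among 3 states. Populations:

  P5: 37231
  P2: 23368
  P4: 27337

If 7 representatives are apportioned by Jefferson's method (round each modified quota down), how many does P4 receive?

2

Standard divisor 87936/7 ≈ 12562.286; standard quotas: P5 2.964, P2 1.860, P4 2.176.
Rounding down gives 2, 1, 2 = 5 seats, so the divisor must be adjusted.
With modified divisor 10500: modified quotas P5 3.546, P2 2.226, P4 2.604.
Rounding down: P5 3, P2 2, P4 2 (total 7).
P4 receives 2.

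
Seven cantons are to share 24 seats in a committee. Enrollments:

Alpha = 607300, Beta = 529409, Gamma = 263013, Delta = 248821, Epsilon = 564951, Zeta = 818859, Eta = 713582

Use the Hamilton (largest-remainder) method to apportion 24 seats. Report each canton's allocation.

The standard divisor is 3745935/24 ≈ 156080.625.
Standard quotas: Alpha 3.8909, Beta 3.3919, Gamma 1.6851, Delta 1.5942, Epsilon 3.6196, Zeta 5.2464, Eta 4.5719.
Lower quotas: Alpha 3, Beta 3, Gamma 1, Delta 1, Epsilon 3, Zeta 5, Eta 4 (sum 20, leaving 4 seats).
Remainders in descending order: Alpha 0.8909, Gamma 0.6851, Epsilon 0.6196, Delta 0.5942, Eta 0.5719, Beta 0.3919, Zeta 0.2464.
The surplus seats go to Alpha, Gamma, Epsilon, Delta.

Alpha 4, Beta 3, Gamma 2, Delta 2, Epsilon 4, Zeta 5, Eta 4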